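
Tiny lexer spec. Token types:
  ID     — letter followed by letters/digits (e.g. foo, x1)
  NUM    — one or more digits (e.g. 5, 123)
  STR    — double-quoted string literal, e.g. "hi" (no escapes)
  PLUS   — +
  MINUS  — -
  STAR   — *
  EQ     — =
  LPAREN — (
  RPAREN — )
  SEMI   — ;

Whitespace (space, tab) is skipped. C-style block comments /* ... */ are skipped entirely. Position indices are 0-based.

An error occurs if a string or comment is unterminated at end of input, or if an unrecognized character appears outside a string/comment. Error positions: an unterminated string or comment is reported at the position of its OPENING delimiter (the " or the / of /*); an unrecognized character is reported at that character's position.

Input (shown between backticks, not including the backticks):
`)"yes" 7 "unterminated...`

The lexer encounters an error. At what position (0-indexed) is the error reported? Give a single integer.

pos=0: emit RPAREN ')'
pos=1: enter STRING mode
pos=1: emit STR "yes" (now at pos=6)
pos=7: emit NUM '7' (now at pos=8)
pos=9: enter STRING mode
pos=9: ERROR — unterminated string

Answer: 9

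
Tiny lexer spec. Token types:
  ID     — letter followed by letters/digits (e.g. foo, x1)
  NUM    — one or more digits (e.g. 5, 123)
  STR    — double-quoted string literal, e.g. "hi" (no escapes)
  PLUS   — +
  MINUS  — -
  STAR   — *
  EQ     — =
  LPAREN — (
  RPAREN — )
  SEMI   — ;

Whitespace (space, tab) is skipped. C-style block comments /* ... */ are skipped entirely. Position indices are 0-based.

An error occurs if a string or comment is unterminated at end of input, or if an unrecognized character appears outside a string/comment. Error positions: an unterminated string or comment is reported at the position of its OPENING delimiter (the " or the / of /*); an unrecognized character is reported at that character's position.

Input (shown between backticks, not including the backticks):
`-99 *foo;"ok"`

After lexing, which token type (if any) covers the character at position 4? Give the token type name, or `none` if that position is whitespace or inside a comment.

Answer: STAR

Derivation:
pos=0: emit MINUS '-'
pos=1: emit NUM '99' (now at pos=3)
pos=4: emit STAR '*'
pos=5: emit ID 'foo' (now at pos=8)
pos=8: emit SEMI ';'
pos=9: enter STRING mode
pos=9: emit STR "ok" (now at pos=13)
DONE. 6 tokens: [MINUS, NUM, STAR, ID, SEMI, STR]
Position 4: char is '*' -> STAR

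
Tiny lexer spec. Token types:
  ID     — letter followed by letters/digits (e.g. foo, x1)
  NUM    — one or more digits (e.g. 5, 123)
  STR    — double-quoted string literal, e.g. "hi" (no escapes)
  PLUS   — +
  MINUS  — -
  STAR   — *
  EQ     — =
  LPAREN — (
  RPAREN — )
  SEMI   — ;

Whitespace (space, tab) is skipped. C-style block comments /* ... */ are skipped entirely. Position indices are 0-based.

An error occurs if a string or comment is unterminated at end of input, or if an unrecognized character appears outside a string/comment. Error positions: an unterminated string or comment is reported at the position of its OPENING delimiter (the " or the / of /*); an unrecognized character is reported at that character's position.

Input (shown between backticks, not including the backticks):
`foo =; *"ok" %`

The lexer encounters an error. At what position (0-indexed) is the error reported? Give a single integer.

Answer: 13

Derivation:
pos=0: emit ID 'foo' (now at pos=3)
pos=4: emit EQ '='
pos=5: emit SEMI ';'
pos=7: emit STAR '*'
pos=8: enter STRING mode
pos=8: emit STR "ok" (now at pos=12)
pos=13: ERROR — unrecognized char '%'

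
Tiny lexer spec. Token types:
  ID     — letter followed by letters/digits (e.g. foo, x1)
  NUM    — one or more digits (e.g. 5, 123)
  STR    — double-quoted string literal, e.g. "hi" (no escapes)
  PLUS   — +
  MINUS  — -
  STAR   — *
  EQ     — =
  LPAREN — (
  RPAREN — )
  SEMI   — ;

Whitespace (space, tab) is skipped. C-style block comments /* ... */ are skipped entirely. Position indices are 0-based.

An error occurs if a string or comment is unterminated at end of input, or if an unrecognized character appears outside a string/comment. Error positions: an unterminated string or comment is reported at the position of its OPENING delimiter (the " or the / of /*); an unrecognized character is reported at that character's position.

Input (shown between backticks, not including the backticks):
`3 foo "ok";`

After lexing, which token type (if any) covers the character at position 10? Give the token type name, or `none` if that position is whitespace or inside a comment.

Answer: SEMI

Derivation:
pos=0: emit NUM '3' (now at pos=1)
pos=2: emit ID 'foo' (now at pos=5)
pos=6: enter STRING mode
pos=6: emit STR "ok" (now at pos=10)
pos=10: emit SEMI ';'
DONE. 4 tokens: [NUM, ID, STR, SEMI]
Position 10: char is ';' -> SEMI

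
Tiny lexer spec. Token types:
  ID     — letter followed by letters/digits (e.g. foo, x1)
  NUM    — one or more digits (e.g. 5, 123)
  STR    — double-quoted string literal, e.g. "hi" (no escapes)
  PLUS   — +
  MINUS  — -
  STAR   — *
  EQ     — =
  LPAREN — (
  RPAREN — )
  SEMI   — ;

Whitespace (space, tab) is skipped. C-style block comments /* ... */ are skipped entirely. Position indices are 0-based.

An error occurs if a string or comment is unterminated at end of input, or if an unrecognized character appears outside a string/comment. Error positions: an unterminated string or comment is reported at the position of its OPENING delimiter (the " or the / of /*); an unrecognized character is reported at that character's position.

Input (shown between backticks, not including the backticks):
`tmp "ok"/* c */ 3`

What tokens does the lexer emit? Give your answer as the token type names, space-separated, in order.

pos=0: emit ID 'tmp' (now at pos=3)
pos=4: enter STRING mode
pos=4: emit STR "ok" (now at pos=8)
pos=8: enter COMMENT mode (saw '/*')
exit COMMENT mode (now at pos=15)
pos=16: emit NUM '3' (now at pos=17)
DONE. 3 tokens: [ID, STR, NUM]

Answer: ID STR NUM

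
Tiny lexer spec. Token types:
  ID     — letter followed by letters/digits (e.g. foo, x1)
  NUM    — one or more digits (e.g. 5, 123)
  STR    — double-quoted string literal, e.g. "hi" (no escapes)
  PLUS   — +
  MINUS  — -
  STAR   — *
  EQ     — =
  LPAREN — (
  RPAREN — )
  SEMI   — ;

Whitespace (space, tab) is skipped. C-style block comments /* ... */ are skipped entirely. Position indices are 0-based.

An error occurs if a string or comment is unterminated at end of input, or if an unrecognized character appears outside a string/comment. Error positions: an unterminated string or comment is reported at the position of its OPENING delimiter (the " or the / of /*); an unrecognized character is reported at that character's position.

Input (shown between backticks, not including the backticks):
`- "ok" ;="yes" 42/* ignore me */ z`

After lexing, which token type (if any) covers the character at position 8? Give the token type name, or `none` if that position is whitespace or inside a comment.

Answer: EQ

Derivation:
pos=0: emit MINUS '-'
pos=2: enter STRING mode
pos=2: emit STR "ok" (now at pos=6)
pos=7: emit SEMI ';'
pos=8: emit EQ '='
pos=9: enter STRING mode
pos=9: emit STR "yes" (now at pos=14)
pos=15: emit NUM '42' (now at pos=17)
pos=17: enter COMMENT mode (saw '/*')
exit COMMENT mode (now at pos=32)
pos=33: emit ID 'z' (now at pos=34)
DONE. 7 tokens: [MINUS, STR, SEMI, EQ, STR, NUM, ID]
Position 8: char is '=' -> EQ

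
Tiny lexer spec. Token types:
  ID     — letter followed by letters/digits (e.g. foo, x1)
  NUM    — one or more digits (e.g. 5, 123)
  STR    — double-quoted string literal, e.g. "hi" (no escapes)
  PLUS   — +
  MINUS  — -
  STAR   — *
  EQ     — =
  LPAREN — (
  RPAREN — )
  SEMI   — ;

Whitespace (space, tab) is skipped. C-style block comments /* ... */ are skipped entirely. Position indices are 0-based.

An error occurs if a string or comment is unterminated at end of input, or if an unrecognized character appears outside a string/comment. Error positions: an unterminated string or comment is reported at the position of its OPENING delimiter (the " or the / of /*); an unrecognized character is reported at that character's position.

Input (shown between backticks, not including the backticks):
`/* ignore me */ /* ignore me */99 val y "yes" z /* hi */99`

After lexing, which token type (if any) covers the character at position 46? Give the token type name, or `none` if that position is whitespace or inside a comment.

pos=0: enter COMMENT mode (saw '/*')
exit COMMENT mode (now at pos=15)
pos=16: enter COMMENT mode (saw '/*')
exit COMMENT mode (now at pos=31)
pos=31: emit NUM '99' (now at pos=33)
pos=34: emit ID 'val' (now at pos=37)
pos=38: emit ID 'y' (now at pos=39)
pos=40: enter STRING mode
pos=40: emit STR "yes" (now at pos=45)
pos=46: emit ID 'z' (now at pos=47)
pos=48: enter COMMENT mode (saw '/*')
exit COMMENT mode (now at pos=56)
pos=56: emit NUM '99' (now at pos=58)
DONE. 6 tokens: [NUM, ID, ID, STR, ID, NUM]
Position 46: char is 'z' -> ID

Answer: ID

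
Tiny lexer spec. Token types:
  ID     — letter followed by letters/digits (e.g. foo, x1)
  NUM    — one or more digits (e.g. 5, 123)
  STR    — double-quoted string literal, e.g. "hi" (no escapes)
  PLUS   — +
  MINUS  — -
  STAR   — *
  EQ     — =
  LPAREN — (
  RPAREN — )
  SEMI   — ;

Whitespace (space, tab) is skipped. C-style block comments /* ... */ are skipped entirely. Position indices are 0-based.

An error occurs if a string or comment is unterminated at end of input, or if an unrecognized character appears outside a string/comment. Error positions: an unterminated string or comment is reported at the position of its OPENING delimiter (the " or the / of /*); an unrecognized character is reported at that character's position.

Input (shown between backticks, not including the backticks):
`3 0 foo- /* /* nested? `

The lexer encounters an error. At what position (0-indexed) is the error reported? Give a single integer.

pos=0: emit NUM '3' (now at pos=1)
pos=2: emit NUM '0' (now at pos=3)
pos=4: emit ID 'foo' (now at pos=7)
pos=7: emit MINUS '-'
pos=9: enter COMMENT mode (saw '/*')
pos=9: ERROR — unterminated comment (reached EOF)

Answer: 9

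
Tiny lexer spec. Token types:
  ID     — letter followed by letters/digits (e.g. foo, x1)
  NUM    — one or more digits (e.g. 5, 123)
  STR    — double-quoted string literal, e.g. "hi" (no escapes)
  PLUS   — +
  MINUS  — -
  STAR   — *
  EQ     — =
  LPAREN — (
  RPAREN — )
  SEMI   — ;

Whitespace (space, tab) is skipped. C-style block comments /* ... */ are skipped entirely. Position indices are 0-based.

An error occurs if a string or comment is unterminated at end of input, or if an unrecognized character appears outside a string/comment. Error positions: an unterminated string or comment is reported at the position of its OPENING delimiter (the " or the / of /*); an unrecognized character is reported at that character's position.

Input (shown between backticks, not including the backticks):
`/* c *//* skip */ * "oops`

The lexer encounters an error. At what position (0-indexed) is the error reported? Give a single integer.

Answer: 20

Derivation:
pos=0: enter COMMENT mode (saw '/*')
exit COMMENT mode (now at pos=7)
pos=7: enter COMMENT mode (saw '/*')
exit COMMENT mode (now at pos=17)
pos=18: emit STAR '*'
pos=20: enter STRING mode
pos=20: ERROR — unterminated string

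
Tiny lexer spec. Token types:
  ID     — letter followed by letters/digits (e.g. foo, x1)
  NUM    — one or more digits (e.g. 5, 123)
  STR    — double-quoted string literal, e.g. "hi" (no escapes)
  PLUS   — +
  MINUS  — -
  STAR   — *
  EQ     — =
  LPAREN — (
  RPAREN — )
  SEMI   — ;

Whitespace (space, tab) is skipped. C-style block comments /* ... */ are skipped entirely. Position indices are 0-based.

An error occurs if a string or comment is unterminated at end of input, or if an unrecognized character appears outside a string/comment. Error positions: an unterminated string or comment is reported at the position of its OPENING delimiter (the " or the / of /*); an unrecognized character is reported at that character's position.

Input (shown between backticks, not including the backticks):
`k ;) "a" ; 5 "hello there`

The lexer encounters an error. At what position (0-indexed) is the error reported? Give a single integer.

pos=0: emit ID 'k' (now at pos=1)
pos=2: emit SEMI ';'
pos=3: emit RPAREN ')'
pos=5: enter STRING mode
pos=5: emit STR "a" (now at pos=8)
pos=9: emit SEMI ';'
pos=11: emit NUM '5' (now at pos=12)
pos=13: enter STRING mode
pos=13: ERROR — unterminated string

Answer: 13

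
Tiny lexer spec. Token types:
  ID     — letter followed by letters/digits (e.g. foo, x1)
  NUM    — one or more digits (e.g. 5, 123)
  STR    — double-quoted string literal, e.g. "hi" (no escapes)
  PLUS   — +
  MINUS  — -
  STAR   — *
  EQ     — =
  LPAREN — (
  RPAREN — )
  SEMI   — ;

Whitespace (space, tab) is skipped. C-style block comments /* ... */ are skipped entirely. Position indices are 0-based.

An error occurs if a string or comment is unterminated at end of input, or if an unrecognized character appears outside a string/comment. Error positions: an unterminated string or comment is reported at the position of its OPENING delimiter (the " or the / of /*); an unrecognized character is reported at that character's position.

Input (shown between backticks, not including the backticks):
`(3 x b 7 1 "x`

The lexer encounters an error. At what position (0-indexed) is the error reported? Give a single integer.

pos=0: emit LPAREN '('
pos=1: emit NUM '3' (now at pos=2)
pos=3: emit ID 'x' (now at pos=4)
pos=5: emit ID 'b' (now at pos=6)
pos=7: emit NUM '7' (now at pos=8)
pos=9: emit NUM '1' (now at pos=10)
pos=11: enter STRING mode
pos=11: ERROR — unterminated string

Answer: 11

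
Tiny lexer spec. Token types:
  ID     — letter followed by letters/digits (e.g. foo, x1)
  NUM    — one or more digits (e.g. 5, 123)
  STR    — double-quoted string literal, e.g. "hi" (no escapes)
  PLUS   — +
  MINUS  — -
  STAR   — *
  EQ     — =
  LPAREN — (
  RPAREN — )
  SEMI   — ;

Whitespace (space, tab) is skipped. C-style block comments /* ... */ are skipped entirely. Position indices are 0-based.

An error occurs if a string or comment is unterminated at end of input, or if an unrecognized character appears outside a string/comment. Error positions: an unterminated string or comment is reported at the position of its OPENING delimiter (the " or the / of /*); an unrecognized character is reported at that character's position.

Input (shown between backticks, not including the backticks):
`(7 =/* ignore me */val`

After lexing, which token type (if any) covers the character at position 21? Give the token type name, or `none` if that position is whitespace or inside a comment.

pos=0: emit LPAREN '('
pos=1: emit NUM '7' (now at pos=2)
pos=3: emit EQ '='
pos=4: enter COMMENT mode (saw '/*')
exit COMMENT mode (now at pos=19)
pos=19: emit ID 'val' (now at pos=22)
DONE. 4 tokens: [LPAREN, NUM, EQ, ID]
Position 21: char is 'l' -> ID

Answer: ID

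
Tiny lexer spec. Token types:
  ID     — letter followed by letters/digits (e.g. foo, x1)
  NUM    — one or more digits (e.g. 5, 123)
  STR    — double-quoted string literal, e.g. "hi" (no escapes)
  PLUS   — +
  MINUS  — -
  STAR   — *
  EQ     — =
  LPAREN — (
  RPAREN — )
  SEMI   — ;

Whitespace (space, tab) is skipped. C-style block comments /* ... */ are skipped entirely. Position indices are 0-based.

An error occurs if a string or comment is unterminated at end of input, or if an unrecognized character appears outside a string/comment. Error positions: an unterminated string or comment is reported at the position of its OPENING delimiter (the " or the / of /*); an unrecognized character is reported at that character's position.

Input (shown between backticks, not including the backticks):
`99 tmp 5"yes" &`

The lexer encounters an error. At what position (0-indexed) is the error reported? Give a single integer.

pos=0: emit NUM '99' (now at pos=2)
pos=3: emit ID 'tmp' (now at pos=6)
pos=7: emit NUM '5' (now at pos=8)
pos=8: enter STRING mode
pos=8: emit STR "yes" (now at pos=13)
pos=14: ERROR — unrecognized char '&'

Answer: 14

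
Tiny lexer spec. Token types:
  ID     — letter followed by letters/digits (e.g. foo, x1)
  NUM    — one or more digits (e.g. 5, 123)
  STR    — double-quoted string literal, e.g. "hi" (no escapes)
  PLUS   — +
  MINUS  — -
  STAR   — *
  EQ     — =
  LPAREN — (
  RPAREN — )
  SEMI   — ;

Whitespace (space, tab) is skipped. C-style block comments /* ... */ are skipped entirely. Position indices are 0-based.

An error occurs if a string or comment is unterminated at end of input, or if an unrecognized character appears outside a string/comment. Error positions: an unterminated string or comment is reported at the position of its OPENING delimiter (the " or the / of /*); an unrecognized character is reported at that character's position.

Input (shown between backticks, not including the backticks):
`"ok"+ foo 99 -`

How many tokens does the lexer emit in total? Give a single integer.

Answer: 5

Derivation:
pos=0: enter STRING mode
pos=0: emit STR "ok" (now at pos=4)
pos=4: emit PLUS '+'
pos=6: emit ID 'foo' (now at pos=9)
pos=10: emit NUM '99' (now at pos=12)
pos=13: emit MINUS '-'
DONE. 5 tokens: [STR, PLUS, ID, NUM, MINUS]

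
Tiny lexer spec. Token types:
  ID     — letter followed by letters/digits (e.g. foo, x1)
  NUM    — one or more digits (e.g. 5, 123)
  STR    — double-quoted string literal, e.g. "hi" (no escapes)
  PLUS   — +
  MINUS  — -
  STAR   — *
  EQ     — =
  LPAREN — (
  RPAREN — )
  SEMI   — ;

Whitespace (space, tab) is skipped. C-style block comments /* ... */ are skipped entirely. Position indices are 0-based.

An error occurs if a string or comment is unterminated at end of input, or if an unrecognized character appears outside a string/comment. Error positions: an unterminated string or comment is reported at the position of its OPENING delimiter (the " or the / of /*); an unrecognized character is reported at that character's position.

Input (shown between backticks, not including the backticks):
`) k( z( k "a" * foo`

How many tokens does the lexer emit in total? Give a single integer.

pos=0: emit RPAREN ')'
pos=2: emit ID 'k' (now at pos=3)
pos=3: emit LPAREN '('
pos=5: emit ID 'z' (now at pos=6)
pos=6: emit LPAREN '('
pos=8: emit ID 'k' (now at pos=9)
pos=10: enter STRING mode
pos=10: emit STR "a" (now at pos=13)
pos=14: emit STAR '*'
pos=16: emit ID 'foo' (now at pos=19)
DONE. 9 tokens: [RPAREN, ID, LPAREN, ID, LPAREN, ID, STR, STAR, ID]

Answer: 9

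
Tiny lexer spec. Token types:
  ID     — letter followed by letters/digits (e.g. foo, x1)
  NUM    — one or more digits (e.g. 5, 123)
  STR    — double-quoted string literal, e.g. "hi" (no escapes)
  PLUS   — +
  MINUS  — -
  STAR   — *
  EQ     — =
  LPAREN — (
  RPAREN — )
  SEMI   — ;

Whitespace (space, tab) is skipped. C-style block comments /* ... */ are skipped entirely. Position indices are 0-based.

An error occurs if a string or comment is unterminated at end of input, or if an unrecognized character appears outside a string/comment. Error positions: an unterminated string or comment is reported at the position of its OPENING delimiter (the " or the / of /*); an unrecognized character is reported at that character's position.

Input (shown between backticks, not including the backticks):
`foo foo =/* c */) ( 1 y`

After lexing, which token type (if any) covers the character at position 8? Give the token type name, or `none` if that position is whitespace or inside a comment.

pos=0: emit ID 'foo' (now at pos=3)
pos=4: emit ID 'foo' (now at pos=7)
pos=8: emit EQ '='
pos=9: enter COMMENT mode (saw '/*')
exit COMMENT mode (now at pos=16)
pos=16: emit RPAREN ')'
pos=18: emit LPAREN '('
pos=20: emit NUM '1' (now at pos=21)
pos=22: emit ID 'y' (now at pos=23)
DONE. 7 tokens: [ID, ID, EQ, RPAREN, LPAREN, NUM, ID]
Position 8: char is '=' -> EQ

Answer: EQ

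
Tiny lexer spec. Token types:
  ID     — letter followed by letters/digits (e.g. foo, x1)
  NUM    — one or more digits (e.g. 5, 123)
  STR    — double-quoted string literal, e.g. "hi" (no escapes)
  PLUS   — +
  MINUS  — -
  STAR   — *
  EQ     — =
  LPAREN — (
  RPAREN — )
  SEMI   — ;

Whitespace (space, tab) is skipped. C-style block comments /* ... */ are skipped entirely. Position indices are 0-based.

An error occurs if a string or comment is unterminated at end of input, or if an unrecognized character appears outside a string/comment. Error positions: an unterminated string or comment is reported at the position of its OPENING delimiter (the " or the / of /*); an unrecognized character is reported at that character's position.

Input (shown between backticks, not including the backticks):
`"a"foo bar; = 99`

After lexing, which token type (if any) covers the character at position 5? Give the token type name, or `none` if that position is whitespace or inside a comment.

pos=0: enter STRING mode
pos=0: emit STR "a" (now at pos=3)
pos=3: emit ID 'foo' (now at pos=6)
pos=7: emit ID 'bar' (now at pos=10)
pos=10: emit SEMI ';'
pos=12: emit EQ '='
pos=14: emit NUM '99' (now at pos=16)
DONE. 6 tokens: [STR, ID, ID, SEMI, EQ, NUM]
Position 5: char is 'o' -> ID

Answer: ID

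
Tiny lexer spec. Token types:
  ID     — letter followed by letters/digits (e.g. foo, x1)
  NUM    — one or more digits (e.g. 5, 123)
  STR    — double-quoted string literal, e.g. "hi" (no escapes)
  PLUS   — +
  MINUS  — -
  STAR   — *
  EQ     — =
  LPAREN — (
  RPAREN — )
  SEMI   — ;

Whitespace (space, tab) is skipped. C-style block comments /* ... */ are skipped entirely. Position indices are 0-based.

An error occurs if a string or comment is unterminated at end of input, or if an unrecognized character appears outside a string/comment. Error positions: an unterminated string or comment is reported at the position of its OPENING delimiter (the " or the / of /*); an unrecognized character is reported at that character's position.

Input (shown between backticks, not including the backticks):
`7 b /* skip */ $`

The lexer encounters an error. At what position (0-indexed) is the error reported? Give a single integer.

Answer: 15

Derivation:
pos=0: emit NUM '7' (now at pos=1)
pos=2: emit ID 'b' (now at pos=3)
pos=4: enter COMMENT mode (saw '/*')
exit COMMENT mode (now at pos=14)
pos=15: ERROR — unrecognized char '$'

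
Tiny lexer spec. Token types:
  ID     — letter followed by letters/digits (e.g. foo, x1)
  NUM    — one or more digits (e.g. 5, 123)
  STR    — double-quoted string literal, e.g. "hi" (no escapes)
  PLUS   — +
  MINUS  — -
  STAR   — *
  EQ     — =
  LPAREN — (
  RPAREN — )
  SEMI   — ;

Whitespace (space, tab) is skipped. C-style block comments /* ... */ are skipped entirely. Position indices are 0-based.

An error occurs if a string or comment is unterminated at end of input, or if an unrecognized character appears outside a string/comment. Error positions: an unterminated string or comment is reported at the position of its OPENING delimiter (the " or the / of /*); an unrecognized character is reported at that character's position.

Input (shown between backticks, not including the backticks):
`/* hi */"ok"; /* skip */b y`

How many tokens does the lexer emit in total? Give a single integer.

Answer: 4

Derivation:
pos=0: enter COMMENT mode (saw '/*')
exit COMMENT mode (now at pos=8)
pos=8: enter STRING mode
pos=8: emit STR "ok" (now at pos=12)
pos=12: emit SEMI ';'
pos=14: enter COMMENT mode (saw '/*')
exit COMMENT mode (now at pos=24)
pos=24: emit ID 'b' (now at pos=25)
pos=26: emit ID 'y' (now at pos=27)
DONE. 4 tokens: [STR, SEMI, ID, ID]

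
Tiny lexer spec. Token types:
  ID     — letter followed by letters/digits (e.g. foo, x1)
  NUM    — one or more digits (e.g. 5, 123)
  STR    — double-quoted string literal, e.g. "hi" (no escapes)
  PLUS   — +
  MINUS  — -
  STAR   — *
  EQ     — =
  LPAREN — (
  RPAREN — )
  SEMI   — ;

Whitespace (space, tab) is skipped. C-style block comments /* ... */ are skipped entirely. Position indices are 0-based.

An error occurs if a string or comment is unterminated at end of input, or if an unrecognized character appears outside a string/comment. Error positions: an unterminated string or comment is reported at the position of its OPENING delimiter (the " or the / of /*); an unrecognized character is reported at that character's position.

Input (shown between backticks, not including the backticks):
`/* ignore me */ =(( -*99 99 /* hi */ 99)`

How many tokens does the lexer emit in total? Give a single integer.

pos=0: enter COMMENT mode (saw '/*')
exit COMMENT mode (now at pos=15)
pos=16: emit EQ '='
pos=17: emit LPAREN '('
pos=18: emit LPAREN '('
pos=20: emit MINUS '-'
pos=21: emit STAR '*'
pos=22: emit NUM '99' (now at pos=24)
pos=25: emit NUM '99' (now at pos=27)
pos=28: enter COMMENT mode (saw '/*')
exit COMMENT mode (now at pos=36)
pos=37: emit NUM '99' (now at pos=39)
pos=39: emit RPAREN ')'
DONE. 9 tokens: [EQ, LPAREN, LPAREN, MINUS, STAR, NUM, NUM, NUM, RPAREN]

Answer: 9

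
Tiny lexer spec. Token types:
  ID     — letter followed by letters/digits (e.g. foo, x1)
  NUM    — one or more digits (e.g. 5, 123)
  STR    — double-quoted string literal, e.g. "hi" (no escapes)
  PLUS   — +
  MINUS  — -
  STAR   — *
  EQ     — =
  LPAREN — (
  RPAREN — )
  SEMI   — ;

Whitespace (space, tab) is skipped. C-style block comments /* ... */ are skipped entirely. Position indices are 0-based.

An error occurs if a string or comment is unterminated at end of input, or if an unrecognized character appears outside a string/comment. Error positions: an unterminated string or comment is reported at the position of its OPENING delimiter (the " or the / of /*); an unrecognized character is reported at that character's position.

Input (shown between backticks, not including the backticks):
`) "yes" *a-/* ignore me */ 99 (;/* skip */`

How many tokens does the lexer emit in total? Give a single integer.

Answer: 8

Derivation:
pos=0: emit RPAREN ')'
pos=2: enter STRING mode
pos=2: emit STR "yes" (now at pos=7)
pos=8: emit STAR '*'
pos=9: emit ID 'a' (now at pos=10)
pos=10: emit MINUS '-'
pos=11: enter COMMENT mode (saw '/*')
exit COMMENT mode (now at pos=26)
pos=27: emit NUM '99' (now at pos=29)
pos=30: emit LPAREN '('
pos=31: emit SEMI ';'
pos=32: enter COMMENT mode (saw '/*')
exit COMMENT mode (now at pos=42)
DONE. 8 tokens: [RPAREN, STR, STAR, ID, MINUS, NUM, LPAREN, SEMI]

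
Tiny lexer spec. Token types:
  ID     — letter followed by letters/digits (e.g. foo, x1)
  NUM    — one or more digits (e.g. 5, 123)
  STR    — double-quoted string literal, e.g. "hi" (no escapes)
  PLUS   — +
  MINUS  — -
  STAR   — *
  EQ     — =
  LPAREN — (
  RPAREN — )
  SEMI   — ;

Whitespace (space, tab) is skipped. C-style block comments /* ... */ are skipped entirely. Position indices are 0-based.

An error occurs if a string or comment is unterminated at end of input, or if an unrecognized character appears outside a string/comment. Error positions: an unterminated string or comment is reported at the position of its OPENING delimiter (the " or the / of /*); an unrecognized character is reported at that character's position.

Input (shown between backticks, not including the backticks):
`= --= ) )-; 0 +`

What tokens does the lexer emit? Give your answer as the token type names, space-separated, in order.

Answer: EQ MINUS MINUS EQ RPAREN RPAREN MINUS SEMI NUM PLUS

Derivation:
pos=0: emit EQ '='
pos=2: emit MINUS '-'
pos=3: emit MINUS '-'
pos=4: emit EQ '='
pos=6: emit RPAREN ')'
pos=8: emit RPAREN ')'
pos=9: emit MINUS '-'
pos=10: emit SEMI ';'
pos=12: emit NUM '0' (now at pos=13)
pos=14: emit PLUS '+'
DONE. 10 tokens: [EQ, MINUS, MINUS, EQ, RPAREN, RPAREN, MINUS, SEMI, NUM, PLUS]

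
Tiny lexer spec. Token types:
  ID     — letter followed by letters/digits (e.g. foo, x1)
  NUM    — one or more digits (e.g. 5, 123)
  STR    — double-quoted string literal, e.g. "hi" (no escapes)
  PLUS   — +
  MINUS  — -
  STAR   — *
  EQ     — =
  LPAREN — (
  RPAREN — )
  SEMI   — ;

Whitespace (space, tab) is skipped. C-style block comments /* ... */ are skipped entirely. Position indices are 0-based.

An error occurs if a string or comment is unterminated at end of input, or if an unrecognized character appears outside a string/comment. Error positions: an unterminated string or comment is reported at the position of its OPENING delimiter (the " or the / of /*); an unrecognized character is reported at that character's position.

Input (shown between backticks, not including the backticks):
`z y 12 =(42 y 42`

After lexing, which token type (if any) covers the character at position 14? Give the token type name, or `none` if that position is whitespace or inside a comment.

pos=0: emit ID 'z' (now at pos=1)
pos=2: emit ID 'y' (now at pos=3)
pos=4: emit NUM '12' (now at pos=6)
pos=7: emit EQ '='
pos=8: emit LPAREN '('
pos=9: emit NUM '42' (now at pos=11)
pos=12: emit ID 'y' (now at pos=13)
pos=14: emit NUM '42' (now at pos=16)
DONE. 8 tokens: [ID, ID, NUM, EQ, LPAREN, NUM, ID, NUM]
Position 14: char is '4' -> NUM

Answer: NUM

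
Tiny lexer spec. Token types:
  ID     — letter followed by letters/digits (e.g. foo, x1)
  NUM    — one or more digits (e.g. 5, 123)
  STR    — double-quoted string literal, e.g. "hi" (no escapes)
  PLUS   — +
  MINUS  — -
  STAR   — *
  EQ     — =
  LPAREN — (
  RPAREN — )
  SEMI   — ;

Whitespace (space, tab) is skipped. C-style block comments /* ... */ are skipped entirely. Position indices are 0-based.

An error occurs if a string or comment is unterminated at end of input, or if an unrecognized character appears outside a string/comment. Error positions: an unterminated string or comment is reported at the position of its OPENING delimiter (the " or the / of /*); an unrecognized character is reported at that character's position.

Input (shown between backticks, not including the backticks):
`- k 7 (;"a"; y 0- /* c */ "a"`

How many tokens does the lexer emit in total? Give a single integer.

Answer: 11

Derivation:
pos=0: emit MINUS '-'
pos=2: emit ID 'k' (now at pos=3)
pos=4: emit NUM '7' (now at pos=5)
pos=6: emit LPAREN '('
pos=7: emit SEMI ';'
pos=8: enter STRING mode
pos=8: emit STR "a" (now at pos=11)
pos=11: emit SEMI ';'
pos=13: emit ID 'y' (now at pos=14)
pos=15: emit NUM '0' (now at pos=16)
pos=16: emit MINUS '-'
pos=18: enter COMMENT mode (saw '/*')
exit COMMENT mode (now at pos=25)
pos=26: enter STRING mode
pos=26: emit STR "a" (now at pos=29)
DONE. 11 tokens: [MINUS, ID, NUM, LPAREN, SEMI, STR, SEMI, ID, NUM, MINUS, STR]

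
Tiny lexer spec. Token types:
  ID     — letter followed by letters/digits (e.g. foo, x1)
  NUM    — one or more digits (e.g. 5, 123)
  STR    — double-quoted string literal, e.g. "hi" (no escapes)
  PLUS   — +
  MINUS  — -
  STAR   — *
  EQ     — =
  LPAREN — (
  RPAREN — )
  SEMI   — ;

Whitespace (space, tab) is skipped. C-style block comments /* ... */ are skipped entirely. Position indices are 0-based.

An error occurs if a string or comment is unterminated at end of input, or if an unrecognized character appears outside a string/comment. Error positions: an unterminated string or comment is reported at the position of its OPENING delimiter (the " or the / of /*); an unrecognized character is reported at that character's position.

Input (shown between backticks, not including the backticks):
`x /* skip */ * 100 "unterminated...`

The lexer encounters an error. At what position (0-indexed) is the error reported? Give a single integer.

Answer: 19

Derivation:
pos=0: emit ID 'x' (now at pos=1)
pos=2: enter COMMENT mode (saw '/*')
exit COMMENT mode (now at pos=12)
pos=13: emit STAR '*'
pos=15: emit NUM '100' (now at pos=18)
pos=19: enter STRING mode
pos=19: ERROR — unterminated string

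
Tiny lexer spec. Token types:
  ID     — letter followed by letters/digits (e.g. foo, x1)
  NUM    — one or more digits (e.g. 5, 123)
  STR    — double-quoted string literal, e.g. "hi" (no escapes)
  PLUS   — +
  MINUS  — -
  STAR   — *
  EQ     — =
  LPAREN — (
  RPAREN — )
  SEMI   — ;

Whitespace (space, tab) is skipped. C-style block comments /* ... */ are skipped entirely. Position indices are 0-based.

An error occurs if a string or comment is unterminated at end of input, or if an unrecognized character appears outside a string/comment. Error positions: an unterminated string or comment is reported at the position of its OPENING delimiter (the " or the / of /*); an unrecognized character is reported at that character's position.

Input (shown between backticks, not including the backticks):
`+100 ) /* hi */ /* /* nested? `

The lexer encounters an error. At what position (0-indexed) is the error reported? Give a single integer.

Answer: 16

Derivation:
pos=0: emit PLUS '+'
pos=1: emit NUM '100' (now at pos=4)
pos=5: emit RPAREN ')'
pos=7: enter COMMENT mode (saw '/*')
exit COMMENT mode (now at pos=15)
pos=16: enter COMMENT mode (saw '/*')
pos=16: ERROR — unterminated comment (reached EOF)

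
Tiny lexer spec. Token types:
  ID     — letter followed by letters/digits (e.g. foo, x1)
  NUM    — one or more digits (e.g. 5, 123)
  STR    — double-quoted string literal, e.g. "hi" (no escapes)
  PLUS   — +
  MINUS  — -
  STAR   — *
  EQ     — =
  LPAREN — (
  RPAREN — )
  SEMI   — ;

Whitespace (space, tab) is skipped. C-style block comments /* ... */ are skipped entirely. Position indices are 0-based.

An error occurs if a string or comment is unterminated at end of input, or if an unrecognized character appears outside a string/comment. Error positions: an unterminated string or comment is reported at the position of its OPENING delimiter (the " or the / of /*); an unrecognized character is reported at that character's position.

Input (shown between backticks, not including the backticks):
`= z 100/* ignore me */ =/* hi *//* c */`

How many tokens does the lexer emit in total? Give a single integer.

pos=0: emit EQ '='
pos=2: emit ID 'z' (now at pos=3)
pos=4: emit NUM '100' (now at pos=7)
pos=7: enter COMMENT mode (saw '/*')
exit COMMENT mode (now at pos=22)
pos=23: emit EQ '='
pos=24: enter COMMENT mode (saw '/*')
exit COMMENT mode (now at pos=32)
pos=32: enter COMMENT mode (saw '/*')
exit COMMENT mode (now at pos=39)
DONE. 4 tokens: [EQ, ID, NUM, EQ]

Answer: 4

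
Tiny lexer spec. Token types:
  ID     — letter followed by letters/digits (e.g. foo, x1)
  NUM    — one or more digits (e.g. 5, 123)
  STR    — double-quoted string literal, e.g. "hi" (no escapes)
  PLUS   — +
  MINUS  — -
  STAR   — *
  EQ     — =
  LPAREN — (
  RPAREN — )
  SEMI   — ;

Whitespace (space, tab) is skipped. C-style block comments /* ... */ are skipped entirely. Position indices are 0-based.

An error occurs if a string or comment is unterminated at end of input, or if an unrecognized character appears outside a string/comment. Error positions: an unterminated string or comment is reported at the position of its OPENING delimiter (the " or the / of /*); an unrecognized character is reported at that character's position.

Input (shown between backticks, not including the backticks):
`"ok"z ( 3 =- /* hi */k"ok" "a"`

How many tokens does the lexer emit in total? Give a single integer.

pos=0: enter STRING mode
pos=0: emit STR "ok" (now at pos=4)
pos=4: emit ID 'z' (now at pos=5)
pos=6: emit LPAREN '('
pos=8: emit NUM '3' (now at pos=9)
pos=10: emit EQ '='
pos=11: emit MINUS '-'
pos=13: enter COMMENT mode (saw '/*')
exit COMMENT mode (now at pos=21)
pos=21: emit ID 'k' (now at pos=22)
pos=22: enter STRING mode
pos=22: emit STR "ok" (now at pos=26)
pos=27: enter STRING mode
pos=27: emit STR "a" (now at pos=30)
DONE. 9 tokens: [STR, ID, LPAREN, NUM, EQ, MINUS, ID, STR, STR]

Answer: 9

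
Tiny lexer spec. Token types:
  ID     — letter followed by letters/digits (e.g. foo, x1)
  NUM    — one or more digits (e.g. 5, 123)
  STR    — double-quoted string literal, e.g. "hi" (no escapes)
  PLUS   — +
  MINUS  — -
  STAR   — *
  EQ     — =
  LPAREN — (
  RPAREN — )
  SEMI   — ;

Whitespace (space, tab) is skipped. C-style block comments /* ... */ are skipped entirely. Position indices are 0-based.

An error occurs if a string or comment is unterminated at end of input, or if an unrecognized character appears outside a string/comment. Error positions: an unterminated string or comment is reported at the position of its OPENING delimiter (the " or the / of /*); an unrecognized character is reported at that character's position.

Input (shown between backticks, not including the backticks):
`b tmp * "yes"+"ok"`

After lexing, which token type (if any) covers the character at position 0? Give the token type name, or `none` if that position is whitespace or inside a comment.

pos=0: emit ID 'b' (now at pos=1)
pos=2: emit ID 'tmp' (now at pos=5)
pos=6: emit STAR '*'
pos=8: enter STRING mode
pos=8: emit STR "yes" (now at pos=13)
pos=13: emit PLUS '+'
pos=14: enter STRING mode
pos=14: emit STR "ok" (now at pos=18)
DONE. 6 tokens: [ID, ID, STAR, STR, PLUS, STR]
Position 0: char is 'b' -> ID

Answer: ID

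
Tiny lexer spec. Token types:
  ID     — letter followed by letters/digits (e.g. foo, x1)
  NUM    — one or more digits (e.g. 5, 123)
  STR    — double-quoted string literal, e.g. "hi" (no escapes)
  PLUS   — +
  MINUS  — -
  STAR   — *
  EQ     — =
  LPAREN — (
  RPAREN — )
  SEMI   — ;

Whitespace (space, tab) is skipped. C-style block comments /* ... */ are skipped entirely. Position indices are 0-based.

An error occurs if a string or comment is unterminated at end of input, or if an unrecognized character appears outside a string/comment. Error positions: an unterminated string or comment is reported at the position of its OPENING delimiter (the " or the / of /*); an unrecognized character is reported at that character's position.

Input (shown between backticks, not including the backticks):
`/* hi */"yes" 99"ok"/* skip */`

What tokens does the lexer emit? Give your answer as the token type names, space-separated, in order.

pos=0: enter COMMENT mode (saw '/*')
exit COMMENT mode (now at pos=8)
pos=8: enter STRING mode
pos=8: emit STR "yes" (now at pos=13)
pos=14: emit NUM '99' (now at pos=16)
pos=16: enter STRING mode
pos=16: emit STR "ok" (now at pos=20)
pos=20: enter COMMENT mode (saw '/*')
exit COMMENT mode (now at pos=30)
DONE. 3 tokens: [STR, NUM, STR]

Answer: STR NUM STR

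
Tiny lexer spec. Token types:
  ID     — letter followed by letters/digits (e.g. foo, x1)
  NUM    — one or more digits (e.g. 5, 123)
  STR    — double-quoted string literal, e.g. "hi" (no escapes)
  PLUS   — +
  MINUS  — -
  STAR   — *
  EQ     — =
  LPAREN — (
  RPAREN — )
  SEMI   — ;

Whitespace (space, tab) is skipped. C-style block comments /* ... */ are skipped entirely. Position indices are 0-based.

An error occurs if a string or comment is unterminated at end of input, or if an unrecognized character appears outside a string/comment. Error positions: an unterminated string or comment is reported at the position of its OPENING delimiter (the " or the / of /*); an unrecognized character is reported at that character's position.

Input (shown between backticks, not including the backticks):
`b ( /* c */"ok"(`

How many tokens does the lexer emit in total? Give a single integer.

Answer: 4

Derivation:
pos=0: emit ID 'b' (now at pos=1)
pos=2: emit LPAREN '('
pos=4: enter COMMENT mode (saw '/*')
exit COMMENT mode (now at pos=11)
pos=11: enter STRING mode
pos=11: emit STR "ok" (now at pos=15)
pos=15: emit LPAREN '('
DONE. 4 tokens: [ID, LPAREN, STR, LPAREN]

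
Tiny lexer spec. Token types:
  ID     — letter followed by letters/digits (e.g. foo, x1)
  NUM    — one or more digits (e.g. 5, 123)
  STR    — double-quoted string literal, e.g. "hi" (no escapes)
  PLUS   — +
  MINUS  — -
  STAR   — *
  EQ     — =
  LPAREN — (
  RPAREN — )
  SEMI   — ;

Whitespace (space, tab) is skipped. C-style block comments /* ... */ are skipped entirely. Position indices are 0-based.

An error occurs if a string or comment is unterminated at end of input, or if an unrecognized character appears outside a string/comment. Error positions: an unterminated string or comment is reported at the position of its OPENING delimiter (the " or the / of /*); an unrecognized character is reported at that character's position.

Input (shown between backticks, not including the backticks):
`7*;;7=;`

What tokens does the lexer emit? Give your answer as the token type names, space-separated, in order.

Answer: NUM STAR SEMI SEMI NUM EQ SEMI

Derivation:
pos=0: emit NUM '7' (now at pos=1)
pos=1: emit STAR '*'
pos=2: emit SEMI ';'
pos=3: emit SEMI ';'
pos=4: emit NUM '7' (now at pos=5)
pos=5: emit EQ '='
pos=6: emit SEMI ';'
DONE. 7 tokens: [NUM, STAR, SEMI, SEMI, NUM, EQ, SEMI]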